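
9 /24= 3 /8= 0.38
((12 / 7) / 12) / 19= 1 / 133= 0.01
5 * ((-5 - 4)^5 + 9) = -295200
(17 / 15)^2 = 289 / 225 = 1.28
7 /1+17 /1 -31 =-7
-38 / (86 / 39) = -741 / 43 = -17.23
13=13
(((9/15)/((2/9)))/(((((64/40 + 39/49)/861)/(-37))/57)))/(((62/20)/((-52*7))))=4372310173140/18197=240276428.70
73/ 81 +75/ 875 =0.99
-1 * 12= -12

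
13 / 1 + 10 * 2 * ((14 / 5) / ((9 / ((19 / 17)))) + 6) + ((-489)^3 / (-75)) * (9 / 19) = 53681118746 / 72675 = 738646.28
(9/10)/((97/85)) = 153/194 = 0.79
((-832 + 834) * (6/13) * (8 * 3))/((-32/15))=-135/13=-10.38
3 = 3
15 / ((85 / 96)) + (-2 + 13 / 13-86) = -1191 / 17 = -70.06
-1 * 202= -202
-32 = -32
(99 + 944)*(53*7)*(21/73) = 8126013/73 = 111315.25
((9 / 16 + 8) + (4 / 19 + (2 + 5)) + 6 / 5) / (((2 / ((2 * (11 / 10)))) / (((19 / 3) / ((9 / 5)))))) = 283789 / 4320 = 65.69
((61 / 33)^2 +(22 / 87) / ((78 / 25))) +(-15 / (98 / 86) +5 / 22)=-379732219 / 40234194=-9.44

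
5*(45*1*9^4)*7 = 10333575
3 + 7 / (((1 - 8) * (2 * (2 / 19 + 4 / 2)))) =221 / 80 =2.76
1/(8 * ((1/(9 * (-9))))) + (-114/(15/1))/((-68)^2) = -14633/1445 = -10.13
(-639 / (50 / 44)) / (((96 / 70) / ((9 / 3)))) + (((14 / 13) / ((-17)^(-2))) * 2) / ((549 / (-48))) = -122232817 / 95160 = -1284.50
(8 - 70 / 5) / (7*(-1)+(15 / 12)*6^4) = -6 / 1613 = -0.00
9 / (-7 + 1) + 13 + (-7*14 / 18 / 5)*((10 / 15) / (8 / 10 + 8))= 3391 / 297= 11.42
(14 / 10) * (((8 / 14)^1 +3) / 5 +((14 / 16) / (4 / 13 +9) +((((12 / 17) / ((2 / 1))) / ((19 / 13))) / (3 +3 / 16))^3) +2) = 630184234131611 / 160261679026328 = 3.93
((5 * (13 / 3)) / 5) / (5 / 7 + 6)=91 / 141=0.65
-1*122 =-122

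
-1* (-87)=87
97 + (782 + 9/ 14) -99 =10929/ 14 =780.64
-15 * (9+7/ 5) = -156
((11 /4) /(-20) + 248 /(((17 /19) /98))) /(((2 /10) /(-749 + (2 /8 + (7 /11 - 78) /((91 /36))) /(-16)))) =-101468350.18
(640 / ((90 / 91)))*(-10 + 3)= -40768 / 9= -4529.78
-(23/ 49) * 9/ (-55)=207/ 2695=0.08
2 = 2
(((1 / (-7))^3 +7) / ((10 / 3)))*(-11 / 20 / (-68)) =99 / 5831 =0.02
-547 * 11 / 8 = -6017 / 8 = -752.12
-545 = -545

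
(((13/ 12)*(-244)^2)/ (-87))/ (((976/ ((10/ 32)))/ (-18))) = 3965/ 928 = 4.27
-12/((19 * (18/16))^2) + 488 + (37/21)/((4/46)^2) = 196768517/272916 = 720.99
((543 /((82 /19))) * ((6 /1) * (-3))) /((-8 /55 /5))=25534575 /328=77849.31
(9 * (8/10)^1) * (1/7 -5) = -1224/35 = -34.97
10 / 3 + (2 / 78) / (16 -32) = 693 / 208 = 3.33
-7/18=-0.39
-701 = -701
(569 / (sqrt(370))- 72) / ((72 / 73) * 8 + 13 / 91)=-5.28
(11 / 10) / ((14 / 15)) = 33 / 28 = 1.18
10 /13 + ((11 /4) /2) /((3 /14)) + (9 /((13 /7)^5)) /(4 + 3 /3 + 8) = 418034609 /57921708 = 7.22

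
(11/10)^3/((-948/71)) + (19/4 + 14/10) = 5735699/948000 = 6.05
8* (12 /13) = 96 /13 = 7.38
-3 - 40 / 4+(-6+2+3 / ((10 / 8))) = -73 / 5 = -14.60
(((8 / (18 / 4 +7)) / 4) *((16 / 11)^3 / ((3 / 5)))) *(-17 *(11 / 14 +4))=-46653440 / 642873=-72.57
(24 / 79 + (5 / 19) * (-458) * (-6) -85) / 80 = 958331 / 120080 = 7.98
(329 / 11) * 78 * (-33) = -76986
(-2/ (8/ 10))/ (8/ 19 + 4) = -95/ 168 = -0.57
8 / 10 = 4 / 5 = 0.80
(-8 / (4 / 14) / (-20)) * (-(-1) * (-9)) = -63 / 5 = -12.60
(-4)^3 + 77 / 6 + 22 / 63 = -6403 / 126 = -50.82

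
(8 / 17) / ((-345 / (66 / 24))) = -22 / 5865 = -0.00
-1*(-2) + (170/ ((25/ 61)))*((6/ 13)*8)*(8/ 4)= 199234/ 65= 3065.14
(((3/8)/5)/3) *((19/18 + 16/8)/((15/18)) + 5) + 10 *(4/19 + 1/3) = 2149/380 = 5.66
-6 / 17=-0.35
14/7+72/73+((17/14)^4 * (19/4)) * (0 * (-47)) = 218/73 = 2.99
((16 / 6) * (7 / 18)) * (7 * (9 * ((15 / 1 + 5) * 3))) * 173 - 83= 678077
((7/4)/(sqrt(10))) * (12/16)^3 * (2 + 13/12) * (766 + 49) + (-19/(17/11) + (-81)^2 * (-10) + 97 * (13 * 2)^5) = 379953 * sqrt(10)/2048 + 19591273445/17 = 1152428436.38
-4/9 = -0.44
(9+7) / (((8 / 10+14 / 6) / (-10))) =-2400 / 47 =-51.06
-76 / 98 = -38 / 49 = -0.78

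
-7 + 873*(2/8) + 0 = 211.25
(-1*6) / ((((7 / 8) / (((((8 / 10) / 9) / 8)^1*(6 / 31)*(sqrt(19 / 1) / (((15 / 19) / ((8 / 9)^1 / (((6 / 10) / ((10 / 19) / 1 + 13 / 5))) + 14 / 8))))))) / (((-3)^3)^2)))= -94284*sqrt(19) / 1085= -378.78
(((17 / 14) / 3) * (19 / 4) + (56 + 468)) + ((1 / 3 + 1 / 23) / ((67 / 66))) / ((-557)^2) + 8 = 42884527699687 / 80319743112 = 533.92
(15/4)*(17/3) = 85/4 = 21.25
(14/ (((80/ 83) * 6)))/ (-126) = -0.02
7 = 7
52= 52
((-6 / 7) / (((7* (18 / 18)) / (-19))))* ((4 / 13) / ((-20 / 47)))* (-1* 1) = 5358 / 3185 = 1.68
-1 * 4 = -4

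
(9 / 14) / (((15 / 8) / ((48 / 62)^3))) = 0.16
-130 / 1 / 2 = -65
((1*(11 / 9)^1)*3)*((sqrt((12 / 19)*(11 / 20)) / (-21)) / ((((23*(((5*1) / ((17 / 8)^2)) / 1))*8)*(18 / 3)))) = -3179*sqrt(3135) / 2114380800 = -0.00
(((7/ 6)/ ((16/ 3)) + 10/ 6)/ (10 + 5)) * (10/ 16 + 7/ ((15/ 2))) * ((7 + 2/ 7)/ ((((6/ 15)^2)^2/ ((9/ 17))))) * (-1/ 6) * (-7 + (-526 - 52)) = 2877.44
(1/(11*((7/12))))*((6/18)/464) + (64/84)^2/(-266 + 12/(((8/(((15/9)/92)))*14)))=-16291787/7868963124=-0.00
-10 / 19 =-0.53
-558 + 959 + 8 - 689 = -280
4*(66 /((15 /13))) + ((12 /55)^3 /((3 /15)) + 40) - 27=241.85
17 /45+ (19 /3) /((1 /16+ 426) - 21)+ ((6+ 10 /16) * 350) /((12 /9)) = 1739.46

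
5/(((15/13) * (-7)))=-13/21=-0.62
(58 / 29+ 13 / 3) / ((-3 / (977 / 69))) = -18563 / 621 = -29.89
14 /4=7 /2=3.50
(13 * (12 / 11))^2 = 24336 / 121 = 201.12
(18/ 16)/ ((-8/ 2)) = -9/ 32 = -0.28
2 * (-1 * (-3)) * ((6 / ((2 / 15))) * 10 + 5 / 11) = 2702.73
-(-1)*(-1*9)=-9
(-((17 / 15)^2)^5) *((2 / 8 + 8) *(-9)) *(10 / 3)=22175932904939 / 25628906250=865.27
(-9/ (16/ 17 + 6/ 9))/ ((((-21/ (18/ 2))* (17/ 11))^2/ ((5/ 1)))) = -147015/ 68306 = -2.15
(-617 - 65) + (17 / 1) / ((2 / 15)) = -1109 / 2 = -554.50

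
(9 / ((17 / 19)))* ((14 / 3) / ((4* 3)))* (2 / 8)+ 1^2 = 269 / 136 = 1.98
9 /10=0.90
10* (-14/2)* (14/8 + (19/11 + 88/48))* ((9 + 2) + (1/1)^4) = -49070/11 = -4460.91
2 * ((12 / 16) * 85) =255 / 2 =127.50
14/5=2.80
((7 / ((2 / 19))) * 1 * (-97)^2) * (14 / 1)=8759779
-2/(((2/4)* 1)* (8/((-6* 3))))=9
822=822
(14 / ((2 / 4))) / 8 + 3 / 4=17 / 4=4.25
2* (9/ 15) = 6/ 5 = 1.20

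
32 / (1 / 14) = 448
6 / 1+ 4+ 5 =15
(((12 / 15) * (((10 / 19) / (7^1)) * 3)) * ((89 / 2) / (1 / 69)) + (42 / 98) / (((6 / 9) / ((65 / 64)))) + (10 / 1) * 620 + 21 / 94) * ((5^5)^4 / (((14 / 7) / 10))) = 2577221788883209228515625 / 800128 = 3221011874204138873.42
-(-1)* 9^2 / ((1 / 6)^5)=629856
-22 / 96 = -11 / 48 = -0.23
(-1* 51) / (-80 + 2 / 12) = 306 / 479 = 0.64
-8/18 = -4/9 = -0.44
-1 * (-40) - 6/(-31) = 1246/31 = 40.19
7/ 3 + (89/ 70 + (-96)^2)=1936117/ 210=9219.60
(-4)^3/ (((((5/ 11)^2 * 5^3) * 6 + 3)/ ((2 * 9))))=-46464/ 6371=-7.29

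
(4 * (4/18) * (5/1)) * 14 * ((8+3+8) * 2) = 21280/9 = 2364.44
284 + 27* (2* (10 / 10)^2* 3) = 446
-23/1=-23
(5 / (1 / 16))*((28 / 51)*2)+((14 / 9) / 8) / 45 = 2419319 / 27540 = 87.85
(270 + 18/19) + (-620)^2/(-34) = -11034.93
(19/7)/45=19/315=0.06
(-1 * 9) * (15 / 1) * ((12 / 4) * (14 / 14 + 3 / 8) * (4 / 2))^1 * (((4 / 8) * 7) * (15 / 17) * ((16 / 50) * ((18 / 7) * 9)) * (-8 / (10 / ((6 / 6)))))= 1732104 / 85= 20377.69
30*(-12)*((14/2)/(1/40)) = -100800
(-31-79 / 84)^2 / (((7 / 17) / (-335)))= -40995394855 / 49392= -830000.71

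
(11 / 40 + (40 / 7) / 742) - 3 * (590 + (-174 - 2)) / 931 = -2075067 / 1973720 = -1.05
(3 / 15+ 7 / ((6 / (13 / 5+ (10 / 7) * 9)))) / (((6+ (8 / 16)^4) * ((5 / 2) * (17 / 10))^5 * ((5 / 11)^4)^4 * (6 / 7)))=720656448092642527105024 / 945690277862548828125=762.04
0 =0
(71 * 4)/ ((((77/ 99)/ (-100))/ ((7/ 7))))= -255600/ 7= -36514.29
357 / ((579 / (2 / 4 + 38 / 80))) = 4641 / 7720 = 0.60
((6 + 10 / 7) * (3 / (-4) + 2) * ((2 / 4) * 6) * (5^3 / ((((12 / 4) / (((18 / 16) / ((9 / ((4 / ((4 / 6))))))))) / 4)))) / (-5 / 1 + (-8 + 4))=-386.90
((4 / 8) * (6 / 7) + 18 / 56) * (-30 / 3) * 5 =-37.50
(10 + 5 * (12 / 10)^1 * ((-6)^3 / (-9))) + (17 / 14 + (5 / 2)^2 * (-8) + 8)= 1585 / 14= 113.21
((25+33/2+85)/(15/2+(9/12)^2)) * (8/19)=16192/2451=6.61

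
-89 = -89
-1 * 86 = -86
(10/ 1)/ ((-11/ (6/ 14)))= -30/ 77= -0.39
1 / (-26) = -1 / 26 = -0.04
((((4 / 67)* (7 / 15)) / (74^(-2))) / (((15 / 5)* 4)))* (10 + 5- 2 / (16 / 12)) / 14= 4107 / 335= 12.26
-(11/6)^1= -1.83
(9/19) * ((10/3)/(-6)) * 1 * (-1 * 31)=155/19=8.16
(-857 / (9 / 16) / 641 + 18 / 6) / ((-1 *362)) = -3595 / 2088378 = -0.00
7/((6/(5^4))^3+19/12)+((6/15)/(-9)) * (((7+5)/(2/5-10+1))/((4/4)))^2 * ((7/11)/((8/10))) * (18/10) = 57916991254380/13477999997759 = 4.30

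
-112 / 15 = -7.47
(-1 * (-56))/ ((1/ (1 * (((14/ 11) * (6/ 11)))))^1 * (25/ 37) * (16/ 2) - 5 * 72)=-21756/ 136835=-0.16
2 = 2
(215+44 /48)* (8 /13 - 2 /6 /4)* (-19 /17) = -4086007 /31824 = -128.39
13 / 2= 6.50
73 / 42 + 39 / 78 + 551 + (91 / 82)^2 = 78293333 / 141204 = 554.47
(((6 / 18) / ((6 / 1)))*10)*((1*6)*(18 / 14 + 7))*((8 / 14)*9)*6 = 41760 / 49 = 852.24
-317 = -317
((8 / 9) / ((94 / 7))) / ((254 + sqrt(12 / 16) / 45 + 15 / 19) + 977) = 0.00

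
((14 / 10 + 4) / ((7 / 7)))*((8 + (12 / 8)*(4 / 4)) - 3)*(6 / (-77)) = -1053 / 385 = -2.74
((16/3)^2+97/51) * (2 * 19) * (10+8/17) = 12074.30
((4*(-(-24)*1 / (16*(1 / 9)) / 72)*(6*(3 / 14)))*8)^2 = 2916 / 49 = 59.51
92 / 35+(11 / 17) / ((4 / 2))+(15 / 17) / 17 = 60771 / 20230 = 3.00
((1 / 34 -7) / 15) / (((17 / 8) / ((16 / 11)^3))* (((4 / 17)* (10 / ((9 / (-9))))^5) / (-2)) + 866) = -20224 / 391235195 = -0.00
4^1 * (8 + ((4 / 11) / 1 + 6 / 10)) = 1972 / 55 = 35.85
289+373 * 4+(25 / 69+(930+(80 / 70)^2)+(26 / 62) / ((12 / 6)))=2712.88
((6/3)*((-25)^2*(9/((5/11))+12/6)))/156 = 13625/78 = 174.68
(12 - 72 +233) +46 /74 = 6424 /37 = 173.62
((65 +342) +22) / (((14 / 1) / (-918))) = -196911 / 7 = -28130.14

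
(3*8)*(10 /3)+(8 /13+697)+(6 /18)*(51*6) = 11435 /13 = 879.62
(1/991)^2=1/982081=0.00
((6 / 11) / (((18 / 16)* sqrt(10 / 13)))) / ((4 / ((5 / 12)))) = sqrt(130) / 198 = 0.06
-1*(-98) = 98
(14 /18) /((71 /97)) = 679 /639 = 1.06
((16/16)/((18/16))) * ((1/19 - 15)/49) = -0.27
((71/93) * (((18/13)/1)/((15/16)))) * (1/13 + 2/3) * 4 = 263552/78585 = 3.35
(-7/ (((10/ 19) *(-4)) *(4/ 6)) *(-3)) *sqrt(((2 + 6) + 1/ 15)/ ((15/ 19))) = -4389 *sqrt(19)/ 400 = -47.83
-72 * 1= -72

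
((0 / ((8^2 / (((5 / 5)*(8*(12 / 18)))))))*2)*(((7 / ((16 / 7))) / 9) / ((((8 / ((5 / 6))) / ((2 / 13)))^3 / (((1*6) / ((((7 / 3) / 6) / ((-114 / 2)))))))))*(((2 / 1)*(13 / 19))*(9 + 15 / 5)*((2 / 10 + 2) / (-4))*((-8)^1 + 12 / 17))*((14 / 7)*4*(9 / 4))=0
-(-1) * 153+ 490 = 643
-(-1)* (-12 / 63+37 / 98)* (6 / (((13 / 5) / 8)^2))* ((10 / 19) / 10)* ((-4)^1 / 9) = -352000 / 1416051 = -0.25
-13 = -13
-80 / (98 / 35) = -200 / 7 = -28.57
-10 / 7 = -1.43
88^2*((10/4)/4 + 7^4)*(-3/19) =-55794552/19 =-2936555.37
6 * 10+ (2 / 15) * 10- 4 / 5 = 908 / 15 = 60.53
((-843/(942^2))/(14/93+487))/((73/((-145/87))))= 8711/195649859964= 0.00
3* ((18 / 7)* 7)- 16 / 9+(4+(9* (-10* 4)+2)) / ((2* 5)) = 757 / 45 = 16.82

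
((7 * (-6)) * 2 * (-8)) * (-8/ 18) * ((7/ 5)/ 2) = -3136/ 15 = -209.07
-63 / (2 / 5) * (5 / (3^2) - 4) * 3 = 3255 / 2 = 1627.50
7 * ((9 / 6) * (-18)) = -189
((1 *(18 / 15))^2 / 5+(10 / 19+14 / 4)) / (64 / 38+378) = 20493 / 1803500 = 0.01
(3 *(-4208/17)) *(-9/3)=37872/17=2227.76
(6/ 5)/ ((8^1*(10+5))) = 1/ 100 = 0.01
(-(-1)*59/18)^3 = 205379/5832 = 35.22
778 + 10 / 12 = 4673 / 6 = 778.83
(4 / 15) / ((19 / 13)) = 52 / 285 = 0.18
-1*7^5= -16807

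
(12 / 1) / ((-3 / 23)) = -92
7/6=1.17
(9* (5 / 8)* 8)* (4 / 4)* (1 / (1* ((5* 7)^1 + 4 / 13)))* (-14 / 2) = -8.92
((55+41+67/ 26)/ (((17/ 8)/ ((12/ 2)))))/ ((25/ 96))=5905152/ 5525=1068.81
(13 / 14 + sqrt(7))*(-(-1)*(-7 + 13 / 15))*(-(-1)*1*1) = -92*sqrt(7) / 15-598 / 105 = -21.92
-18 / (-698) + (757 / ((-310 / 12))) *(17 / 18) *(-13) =58390838 / 162285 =359.80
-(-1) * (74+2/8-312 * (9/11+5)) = -76605/44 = -1741.02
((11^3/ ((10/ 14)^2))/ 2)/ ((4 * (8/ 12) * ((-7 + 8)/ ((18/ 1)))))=8804.56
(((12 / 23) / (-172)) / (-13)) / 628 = 0.00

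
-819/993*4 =-1092/331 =-3.30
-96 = -96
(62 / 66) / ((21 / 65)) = 2015 / 693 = 2.91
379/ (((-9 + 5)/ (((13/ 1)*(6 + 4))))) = -24635/ 2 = -12317.50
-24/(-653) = 24/653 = 0.04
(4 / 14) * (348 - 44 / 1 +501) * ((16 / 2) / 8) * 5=1150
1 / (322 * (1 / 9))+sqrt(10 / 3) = 1.85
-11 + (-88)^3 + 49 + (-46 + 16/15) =-10222184/15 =-681478.93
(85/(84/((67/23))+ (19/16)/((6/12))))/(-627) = -45560/10489083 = -0.00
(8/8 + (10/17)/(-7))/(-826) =-109/98294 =-0.00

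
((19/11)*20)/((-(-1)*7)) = 380/77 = 4.94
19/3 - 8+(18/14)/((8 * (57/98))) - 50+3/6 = -11603/228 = -50.89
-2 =-2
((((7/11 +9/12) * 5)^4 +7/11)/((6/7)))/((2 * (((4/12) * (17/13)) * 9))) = 87522139523/254870528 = 343.40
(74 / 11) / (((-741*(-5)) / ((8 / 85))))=592 / 3464175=0.00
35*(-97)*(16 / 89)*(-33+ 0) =1792560 / 89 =20141.12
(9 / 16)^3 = 729 / 4096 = 0.18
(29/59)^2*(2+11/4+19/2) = 47937/13924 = 3.44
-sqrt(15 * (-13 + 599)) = -93.75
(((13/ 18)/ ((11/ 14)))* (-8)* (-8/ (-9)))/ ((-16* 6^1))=182/ 2673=0.07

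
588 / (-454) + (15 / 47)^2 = -598371 / 501443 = -1.19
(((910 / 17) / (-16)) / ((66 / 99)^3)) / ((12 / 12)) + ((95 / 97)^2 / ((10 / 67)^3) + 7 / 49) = 99369371921 / 358294720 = 277.34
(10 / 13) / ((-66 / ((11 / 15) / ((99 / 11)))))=-1 / 1053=-0.00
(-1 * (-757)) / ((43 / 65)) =1144.30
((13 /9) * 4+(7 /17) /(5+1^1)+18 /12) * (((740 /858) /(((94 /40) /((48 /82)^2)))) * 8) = 7.39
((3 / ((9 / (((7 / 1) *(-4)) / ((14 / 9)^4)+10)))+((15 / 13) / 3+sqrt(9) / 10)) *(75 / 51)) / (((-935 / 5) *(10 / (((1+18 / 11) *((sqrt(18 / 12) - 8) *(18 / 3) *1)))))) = 37612826 / 155926771 - 18806413 *sqrt(6) / 1247414168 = 0.20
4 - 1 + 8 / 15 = 53 / 15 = 3.53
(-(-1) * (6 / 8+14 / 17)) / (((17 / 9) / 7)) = 5.83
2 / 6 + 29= 88 / 3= 29.33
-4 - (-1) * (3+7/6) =1/6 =0.17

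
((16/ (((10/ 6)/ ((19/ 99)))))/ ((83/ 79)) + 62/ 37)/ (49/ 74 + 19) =3475364/ 19926225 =0.17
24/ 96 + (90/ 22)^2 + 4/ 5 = 43041/ 2420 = 17.79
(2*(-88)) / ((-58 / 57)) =5016 / 29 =172.97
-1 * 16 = -16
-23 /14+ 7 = 75 /14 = 5.36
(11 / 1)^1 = 11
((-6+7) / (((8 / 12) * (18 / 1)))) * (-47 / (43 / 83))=-3901 / 516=-7.56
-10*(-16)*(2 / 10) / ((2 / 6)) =96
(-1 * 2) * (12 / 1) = -24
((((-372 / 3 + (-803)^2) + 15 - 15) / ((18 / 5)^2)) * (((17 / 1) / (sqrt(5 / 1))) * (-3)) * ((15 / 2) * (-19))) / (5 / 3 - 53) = -1735277125 * sqrt(5) / 1232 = -3149511.05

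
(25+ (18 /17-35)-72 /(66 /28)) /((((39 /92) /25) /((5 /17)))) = -6532000 /9537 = -684.91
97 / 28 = 3.46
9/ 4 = 2.25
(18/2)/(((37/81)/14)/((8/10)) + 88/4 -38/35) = 204120/475261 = 0.43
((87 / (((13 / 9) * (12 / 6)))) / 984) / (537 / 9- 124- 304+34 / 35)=-27405 / 328950544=-0.00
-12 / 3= -4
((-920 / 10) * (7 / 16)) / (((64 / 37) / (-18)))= 53613 / 128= 418.85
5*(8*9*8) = 2880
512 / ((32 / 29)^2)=841 / 2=420.50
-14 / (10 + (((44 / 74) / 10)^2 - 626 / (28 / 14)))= 239575 / 5185027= 0.05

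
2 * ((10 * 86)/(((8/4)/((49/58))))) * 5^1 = 105350/29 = 3632.76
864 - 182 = 682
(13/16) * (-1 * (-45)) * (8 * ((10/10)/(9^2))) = 65/18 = 3.61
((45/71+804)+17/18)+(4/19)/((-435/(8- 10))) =2836355803/3520890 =805.58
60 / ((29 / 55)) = 3300 / 29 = 113.79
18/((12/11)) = 16.50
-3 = -3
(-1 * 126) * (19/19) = -126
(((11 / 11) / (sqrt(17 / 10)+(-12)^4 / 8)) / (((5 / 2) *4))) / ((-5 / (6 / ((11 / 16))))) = -248832 / 3695154265+48 *sqrt(170) / 18475771325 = -0.00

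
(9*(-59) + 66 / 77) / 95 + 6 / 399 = -3701 / 665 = -5.57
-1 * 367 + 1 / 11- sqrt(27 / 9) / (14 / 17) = -4036 / 11- 17 * sqrt(3) / 14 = -369.01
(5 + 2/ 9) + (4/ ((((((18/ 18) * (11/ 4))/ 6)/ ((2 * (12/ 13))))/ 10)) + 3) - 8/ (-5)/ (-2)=1084562/ 6435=168.54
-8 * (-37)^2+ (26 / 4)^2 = -10909.75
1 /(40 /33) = 33 /40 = 0.82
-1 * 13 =-13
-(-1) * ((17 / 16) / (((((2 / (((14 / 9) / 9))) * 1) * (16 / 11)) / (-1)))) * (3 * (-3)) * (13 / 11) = 1547 / 2304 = 0.67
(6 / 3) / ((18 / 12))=4 / 3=1.33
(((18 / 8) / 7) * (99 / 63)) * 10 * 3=1485 / 98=15.15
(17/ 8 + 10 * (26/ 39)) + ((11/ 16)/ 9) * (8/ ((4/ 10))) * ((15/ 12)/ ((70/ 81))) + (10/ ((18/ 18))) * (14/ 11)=175403/ 7392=23.73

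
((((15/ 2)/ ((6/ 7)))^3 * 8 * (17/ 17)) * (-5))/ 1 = -214375/ 8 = -26796.88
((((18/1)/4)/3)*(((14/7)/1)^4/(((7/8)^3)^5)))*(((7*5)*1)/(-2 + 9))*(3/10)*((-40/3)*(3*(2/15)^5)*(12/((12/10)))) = -4.50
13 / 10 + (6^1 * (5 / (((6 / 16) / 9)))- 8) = 7133 / 10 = 713.30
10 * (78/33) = 260/11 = 23.64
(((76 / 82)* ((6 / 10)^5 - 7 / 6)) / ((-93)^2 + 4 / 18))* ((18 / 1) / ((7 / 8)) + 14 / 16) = -4327203 / 1729175000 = -0.00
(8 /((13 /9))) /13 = 72 /169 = 0.43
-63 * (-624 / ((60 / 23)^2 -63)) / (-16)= 43.72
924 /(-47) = -19.66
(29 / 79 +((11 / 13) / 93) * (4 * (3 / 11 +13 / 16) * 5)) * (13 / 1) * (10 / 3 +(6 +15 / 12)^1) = 27392503 / 352656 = 77.67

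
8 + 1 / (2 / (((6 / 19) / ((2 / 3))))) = 313 / 38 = 8.24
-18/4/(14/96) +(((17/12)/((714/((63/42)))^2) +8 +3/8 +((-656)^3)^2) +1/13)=165696226724752930713205/2079168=79693524873773033.59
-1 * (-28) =28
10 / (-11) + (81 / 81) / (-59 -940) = -10001 / 10989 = -0.91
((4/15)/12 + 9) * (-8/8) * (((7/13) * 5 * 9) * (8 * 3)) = -68208/13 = -5246.77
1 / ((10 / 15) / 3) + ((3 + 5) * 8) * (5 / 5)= 137 / 2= 68.50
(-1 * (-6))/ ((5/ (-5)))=-6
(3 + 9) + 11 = 23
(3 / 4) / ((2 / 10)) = 15 / 4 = 3.75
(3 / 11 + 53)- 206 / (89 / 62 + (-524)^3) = 5227369189906 / 98124674989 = 53.27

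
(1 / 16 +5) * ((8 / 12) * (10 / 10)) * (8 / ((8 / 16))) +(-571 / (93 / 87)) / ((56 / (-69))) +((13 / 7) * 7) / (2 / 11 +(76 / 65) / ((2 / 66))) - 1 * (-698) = 33935495997 / 24059224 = 1410.50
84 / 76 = 21 / 19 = 1.11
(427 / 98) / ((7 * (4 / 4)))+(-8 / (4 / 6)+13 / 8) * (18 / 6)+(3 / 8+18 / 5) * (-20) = -43121 / 392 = -110.00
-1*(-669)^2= -447561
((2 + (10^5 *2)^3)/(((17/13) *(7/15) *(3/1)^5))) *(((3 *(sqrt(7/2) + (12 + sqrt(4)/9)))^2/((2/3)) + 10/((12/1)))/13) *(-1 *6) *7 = -467472500011799738.41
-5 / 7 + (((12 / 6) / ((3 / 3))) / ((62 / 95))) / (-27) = -4850 / 5859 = -0.83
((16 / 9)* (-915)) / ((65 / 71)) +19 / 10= -692219 / 390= -1774.92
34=34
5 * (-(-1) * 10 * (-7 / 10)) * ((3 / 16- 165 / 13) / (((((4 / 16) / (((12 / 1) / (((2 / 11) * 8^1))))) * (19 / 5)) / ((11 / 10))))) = 33045705 / 7904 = 4180.88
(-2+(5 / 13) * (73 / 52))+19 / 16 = -737 / 2704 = -0.27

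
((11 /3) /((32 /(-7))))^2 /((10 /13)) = 77077 /92160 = 0.84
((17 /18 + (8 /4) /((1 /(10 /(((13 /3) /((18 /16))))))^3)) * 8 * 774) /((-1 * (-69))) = 977861237 /303186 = 3225.28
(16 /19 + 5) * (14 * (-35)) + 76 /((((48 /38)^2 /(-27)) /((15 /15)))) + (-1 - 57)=-1278835 /304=-4206.69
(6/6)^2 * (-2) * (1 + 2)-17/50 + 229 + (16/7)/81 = 6313211/28350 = 222.69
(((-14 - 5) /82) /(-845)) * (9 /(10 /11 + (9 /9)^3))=627 /485030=0.00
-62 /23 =-2.70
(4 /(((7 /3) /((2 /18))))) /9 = 4 /189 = 0.02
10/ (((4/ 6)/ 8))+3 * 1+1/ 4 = 493/ 4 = 123.25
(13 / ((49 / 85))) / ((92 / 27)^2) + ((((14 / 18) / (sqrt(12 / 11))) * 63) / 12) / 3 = 49 * sqrt(33) / 216 + 805545 / 414736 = 3.25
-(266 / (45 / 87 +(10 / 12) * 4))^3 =-329661.51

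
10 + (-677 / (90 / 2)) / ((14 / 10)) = -47 / 63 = -0.75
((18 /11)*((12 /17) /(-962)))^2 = 11664 /8090462809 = 0.00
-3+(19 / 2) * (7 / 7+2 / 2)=16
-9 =-9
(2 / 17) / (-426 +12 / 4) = -2 / 7191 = -0.00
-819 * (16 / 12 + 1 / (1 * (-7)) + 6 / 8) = -6357 / 4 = -1589.25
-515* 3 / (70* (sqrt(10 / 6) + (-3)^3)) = 309* sqrt(15) / 30548 + 25029 / 30548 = 0.86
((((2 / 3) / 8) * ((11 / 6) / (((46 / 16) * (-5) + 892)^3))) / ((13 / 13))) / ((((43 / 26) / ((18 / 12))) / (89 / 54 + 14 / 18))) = 599456 / 1205453309319063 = 0.00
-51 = -51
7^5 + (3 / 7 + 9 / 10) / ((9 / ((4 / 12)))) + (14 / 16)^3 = 2710748941 / 161280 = 16807.72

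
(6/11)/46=3/253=0.01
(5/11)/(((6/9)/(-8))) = -60/11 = -5.45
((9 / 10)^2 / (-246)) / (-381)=9 / 1041400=0.00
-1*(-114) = 114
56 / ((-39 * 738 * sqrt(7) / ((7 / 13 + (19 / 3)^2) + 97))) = -64420 * sqrt(7) / 1683747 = -0.10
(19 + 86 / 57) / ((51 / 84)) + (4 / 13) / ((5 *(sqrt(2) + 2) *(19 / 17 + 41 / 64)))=4074277628 / 120490305 - 2176 *sqrt(2) / 124345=33.79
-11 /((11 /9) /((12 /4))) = -27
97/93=1.04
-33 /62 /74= -33 /4588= -0.01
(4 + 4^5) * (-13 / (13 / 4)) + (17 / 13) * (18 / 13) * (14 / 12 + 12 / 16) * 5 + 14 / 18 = -12453553 / 3042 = -4093.87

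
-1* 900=-900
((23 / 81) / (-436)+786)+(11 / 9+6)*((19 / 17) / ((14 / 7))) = 474315071 / 600372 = 790.04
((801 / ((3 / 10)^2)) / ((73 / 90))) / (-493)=-801000 / 35989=-22.26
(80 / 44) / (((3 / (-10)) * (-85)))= 40 / 561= 0.07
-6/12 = -1/2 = -0.50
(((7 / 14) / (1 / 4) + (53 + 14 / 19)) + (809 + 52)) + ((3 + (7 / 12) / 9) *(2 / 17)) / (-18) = 287808743 / 313956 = 916.72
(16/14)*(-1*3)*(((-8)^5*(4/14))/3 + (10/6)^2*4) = 1567264/147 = 10661.66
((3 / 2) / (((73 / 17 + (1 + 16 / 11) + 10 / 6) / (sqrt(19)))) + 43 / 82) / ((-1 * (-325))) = 43 / 26650 + 1683 * sqrt(19) / 3068650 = 0.00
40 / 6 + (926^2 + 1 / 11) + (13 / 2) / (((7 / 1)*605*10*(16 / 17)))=3486181899863 / 4065600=857482.76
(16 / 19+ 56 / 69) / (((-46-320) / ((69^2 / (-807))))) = 24932 / 935313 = 0.03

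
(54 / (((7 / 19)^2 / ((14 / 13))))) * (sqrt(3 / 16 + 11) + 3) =116964 / 91 + 9747 * sqrt(179) / 91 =2718.35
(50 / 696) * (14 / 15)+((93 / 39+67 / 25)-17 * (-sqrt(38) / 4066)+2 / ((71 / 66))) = 7.02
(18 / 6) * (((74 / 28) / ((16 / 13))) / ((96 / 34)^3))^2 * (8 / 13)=429576315493 / 25570087796736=0.02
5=5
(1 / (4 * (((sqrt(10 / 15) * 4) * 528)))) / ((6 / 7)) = 7 * sqrt(6) / 101376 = 0.00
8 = 8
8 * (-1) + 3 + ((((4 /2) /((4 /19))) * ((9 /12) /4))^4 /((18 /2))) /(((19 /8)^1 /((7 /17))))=-10709003 /2228224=-4.81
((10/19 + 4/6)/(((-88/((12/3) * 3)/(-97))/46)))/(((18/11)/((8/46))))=13192/171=77.15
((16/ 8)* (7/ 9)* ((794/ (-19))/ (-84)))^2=157609/ 263169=0.60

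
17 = 17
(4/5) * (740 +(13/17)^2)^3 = 39217315167785556/120687845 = 324948342.29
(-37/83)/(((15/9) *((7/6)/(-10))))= 2.29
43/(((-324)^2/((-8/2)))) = -43/26244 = -0.00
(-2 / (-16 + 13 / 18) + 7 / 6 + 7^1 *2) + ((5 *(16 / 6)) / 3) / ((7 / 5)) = 640061 / 34650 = 18.47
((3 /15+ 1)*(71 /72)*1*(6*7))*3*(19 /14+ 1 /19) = 15975 /76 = 210.20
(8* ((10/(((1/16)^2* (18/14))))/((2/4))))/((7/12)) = 54613.33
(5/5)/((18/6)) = 1/3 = 0.33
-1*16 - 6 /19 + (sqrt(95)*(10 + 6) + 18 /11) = -3068 /209 + 16*sqrt(95) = 141.27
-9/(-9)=1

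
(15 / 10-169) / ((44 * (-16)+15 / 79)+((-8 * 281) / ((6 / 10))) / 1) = 0.04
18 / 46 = 9 / 23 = 0.39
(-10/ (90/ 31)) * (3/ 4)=-2.58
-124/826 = -62/413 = -0.15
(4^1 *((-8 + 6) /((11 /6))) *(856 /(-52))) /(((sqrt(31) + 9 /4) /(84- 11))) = -26994816 /59345 + 11997696 *sqrt(31) /59345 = 670.75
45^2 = 2025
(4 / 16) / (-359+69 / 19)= -19 / 27008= -0.00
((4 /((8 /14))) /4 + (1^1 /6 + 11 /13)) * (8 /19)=862 /741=1.16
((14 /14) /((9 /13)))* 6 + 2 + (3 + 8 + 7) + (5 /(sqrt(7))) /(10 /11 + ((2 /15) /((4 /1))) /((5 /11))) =8250* sqrt(7) /11347 + 86 /3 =30.59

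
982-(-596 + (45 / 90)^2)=6311 / 4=1577.75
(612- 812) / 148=-50 / 37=-1.35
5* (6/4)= 15/2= 7.50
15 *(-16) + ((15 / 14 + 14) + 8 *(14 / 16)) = -3051 / 14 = -217.93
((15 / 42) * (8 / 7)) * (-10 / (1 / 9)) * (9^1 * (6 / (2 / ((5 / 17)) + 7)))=-162000 / 1127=-143.74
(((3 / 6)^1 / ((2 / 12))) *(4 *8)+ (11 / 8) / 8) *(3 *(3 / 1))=55395 / 64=865.55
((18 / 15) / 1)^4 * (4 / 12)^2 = 144 / 625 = 0.23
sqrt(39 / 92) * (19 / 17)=19 * sqrt(897) / 782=0.73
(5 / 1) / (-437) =-5 / 437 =-0.01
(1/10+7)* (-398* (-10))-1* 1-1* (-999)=29256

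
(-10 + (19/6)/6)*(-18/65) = 341/130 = 2.62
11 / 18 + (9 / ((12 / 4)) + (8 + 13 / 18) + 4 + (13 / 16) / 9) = 2365 / 144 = 16.42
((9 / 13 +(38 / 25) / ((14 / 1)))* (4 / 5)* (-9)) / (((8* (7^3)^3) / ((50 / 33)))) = -5466 / 201969803035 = -0.00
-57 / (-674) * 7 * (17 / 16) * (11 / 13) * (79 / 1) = 5894427 / 140192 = 42.05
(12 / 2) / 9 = 0.67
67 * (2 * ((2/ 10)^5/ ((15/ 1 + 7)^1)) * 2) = 134/ 34375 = 0.00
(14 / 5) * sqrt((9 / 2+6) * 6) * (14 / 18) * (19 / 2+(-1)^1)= 833 * sqrt(7) / 15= 146.93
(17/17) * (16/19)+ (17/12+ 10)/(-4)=-1835/912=-2.01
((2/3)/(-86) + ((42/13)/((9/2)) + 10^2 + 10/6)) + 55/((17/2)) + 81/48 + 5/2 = 51560215/456144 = 113.03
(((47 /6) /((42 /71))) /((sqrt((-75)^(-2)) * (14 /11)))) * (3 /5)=468.20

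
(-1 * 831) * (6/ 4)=-1246.50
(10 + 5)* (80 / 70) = 120 / 7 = 17.14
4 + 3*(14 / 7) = 10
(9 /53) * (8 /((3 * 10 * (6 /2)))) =4 /265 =0.02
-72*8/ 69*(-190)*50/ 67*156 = 284544000/ 1541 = 184648.93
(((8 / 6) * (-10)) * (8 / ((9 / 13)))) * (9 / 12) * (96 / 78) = -1280 / 9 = -142.22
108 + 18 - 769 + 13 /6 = -3845 /6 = -640.83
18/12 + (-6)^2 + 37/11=899/22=40.86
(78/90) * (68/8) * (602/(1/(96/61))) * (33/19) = 70246176/5795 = 12121.86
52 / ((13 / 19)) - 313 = -237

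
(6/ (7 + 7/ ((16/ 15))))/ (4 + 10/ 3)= 144/ 2387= 0.06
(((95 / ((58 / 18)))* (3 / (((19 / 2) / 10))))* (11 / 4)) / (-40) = -1485 / 232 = -6.40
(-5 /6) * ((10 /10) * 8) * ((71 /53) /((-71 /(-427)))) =-8540 /159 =-53.71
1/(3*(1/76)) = 76/3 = 25.33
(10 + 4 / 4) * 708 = 7788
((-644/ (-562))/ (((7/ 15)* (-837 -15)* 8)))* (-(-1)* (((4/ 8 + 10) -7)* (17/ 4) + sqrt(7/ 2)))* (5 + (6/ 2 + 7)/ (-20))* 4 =-123165/ 1276864 -1035* sqrt(14)/ 319216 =-0.11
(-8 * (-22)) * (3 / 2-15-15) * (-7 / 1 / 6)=5852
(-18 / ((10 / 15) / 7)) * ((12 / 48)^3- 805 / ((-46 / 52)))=-11007549 / 64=-171992.95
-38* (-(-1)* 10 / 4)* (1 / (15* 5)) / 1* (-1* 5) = 19 / 3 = 6.33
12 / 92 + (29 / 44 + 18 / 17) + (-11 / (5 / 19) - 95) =-11608541 / 86020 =-134.95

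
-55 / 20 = -2.75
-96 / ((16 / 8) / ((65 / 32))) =-195 / 2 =-97.50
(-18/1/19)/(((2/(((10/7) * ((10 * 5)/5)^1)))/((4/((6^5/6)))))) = -25/1197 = -0.02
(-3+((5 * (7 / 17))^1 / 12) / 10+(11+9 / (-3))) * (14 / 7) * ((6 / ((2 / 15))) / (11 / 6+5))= 92115 / 1394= 66.08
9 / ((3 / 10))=30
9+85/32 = 373/32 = 11.66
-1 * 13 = -13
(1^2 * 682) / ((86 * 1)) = 341 / 43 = 7.93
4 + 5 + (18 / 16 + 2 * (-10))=-79 / 8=-9.88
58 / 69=0.84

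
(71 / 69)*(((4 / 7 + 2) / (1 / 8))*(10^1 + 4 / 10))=220.14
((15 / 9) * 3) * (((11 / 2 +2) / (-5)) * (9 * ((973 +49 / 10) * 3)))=-792099 / 4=-198024.75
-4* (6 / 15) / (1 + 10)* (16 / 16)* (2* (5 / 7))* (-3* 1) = 48 / 77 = 0.62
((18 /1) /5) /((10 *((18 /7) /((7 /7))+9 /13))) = 91 /825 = 0.11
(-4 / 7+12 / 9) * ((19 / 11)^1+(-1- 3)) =-1.73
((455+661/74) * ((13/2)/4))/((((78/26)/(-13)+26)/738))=2140915491/99160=21590.52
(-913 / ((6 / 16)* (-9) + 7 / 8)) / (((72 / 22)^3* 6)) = 1215203 / 699840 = 1.74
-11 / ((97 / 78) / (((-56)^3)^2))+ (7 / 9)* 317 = -238154043143989 / 873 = -272799591230.23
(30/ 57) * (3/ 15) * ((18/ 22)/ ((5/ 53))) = 954/ 1045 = 0.91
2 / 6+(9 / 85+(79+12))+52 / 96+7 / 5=63499 / 680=93.38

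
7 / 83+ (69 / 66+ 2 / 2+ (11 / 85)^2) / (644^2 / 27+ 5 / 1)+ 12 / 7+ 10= 452049517054419 / 38313316106450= 11.80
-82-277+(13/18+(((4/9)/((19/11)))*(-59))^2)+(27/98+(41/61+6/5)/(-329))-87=-4406433115727/20539317015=-214.54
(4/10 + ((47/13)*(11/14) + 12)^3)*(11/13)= 1083900924051/391856920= 2766.06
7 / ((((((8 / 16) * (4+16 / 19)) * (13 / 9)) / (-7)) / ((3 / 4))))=-25137 / 2392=-10.51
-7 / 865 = -0.01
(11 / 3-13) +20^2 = 1172 / 3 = 390.67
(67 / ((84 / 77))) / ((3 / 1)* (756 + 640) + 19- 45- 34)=0.01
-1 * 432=-432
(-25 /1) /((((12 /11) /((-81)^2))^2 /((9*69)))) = -8984926840725 /16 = -561557927545.31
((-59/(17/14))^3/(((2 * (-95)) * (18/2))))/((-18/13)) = -1831569922/37805535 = -48.45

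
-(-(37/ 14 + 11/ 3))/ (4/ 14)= 22.08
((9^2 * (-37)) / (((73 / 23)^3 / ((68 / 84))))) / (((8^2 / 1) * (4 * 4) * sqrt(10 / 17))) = -206632161 * sqrt(170) / 27884738560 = -0.10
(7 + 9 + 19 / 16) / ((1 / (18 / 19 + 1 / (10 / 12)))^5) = 242897776704 / 309512375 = 784.78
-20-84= -104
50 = 50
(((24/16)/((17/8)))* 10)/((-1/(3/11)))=-360/187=-1.93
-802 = -802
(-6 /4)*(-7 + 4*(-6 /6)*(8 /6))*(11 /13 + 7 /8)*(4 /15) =6623 /780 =8.49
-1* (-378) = 378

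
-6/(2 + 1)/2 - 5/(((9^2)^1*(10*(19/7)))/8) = -1567/1539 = -1.02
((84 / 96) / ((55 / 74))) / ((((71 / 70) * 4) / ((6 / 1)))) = 5439 / 3124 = 1.74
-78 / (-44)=39 / 22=1.77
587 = 587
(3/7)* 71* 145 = 30885/7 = 4412.14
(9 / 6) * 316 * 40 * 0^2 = 0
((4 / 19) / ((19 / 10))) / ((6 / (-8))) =-160 / 1083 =-0.15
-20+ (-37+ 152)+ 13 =108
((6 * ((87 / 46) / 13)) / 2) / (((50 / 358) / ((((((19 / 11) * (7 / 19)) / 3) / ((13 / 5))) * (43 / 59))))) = 4687473 / 25226630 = 0.19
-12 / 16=-3 / 4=-0.75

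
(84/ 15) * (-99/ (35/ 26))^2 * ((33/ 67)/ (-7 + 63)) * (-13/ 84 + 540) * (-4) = -1652450030946/ 2872625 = -575240.43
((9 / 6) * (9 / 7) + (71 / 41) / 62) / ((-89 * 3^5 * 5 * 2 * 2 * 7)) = -17407 / 26938158660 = -0.00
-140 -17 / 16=-2257 / 16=-141.06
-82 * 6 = -492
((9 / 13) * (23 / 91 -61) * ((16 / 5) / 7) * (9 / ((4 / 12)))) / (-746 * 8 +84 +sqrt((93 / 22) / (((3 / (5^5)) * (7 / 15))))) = 537321600 * sqrt(14322) / 44139809350819 +2782208259072 / 31528435250585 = 0.09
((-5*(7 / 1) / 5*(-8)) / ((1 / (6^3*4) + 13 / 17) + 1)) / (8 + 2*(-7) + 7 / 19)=-15628032 / 2775259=-5.63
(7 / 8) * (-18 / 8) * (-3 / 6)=63 / 64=0.98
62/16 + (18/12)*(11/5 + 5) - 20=-5.32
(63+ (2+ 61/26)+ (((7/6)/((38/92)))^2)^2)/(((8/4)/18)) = 35952912017/30495114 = 1178.97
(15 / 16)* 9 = 135 / 16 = 8.44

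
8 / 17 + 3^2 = 161 / 17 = 9.47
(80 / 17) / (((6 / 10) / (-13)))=-5200 / 51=-101.96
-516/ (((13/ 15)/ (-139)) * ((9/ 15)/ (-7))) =-12551700/ 13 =-965515.38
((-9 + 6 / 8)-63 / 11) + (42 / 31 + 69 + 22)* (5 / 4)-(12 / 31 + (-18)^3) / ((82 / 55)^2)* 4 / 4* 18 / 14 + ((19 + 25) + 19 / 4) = 3523.33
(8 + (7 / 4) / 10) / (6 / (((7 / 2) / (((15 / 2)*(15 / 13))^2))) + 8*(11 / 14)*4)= 386841 / 7264760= 0.05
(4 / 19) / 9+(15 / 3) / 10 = 179 / 342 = 0.52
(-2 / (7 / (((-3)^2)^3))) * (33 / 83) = -48114 / 581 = -82.81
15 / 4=3.75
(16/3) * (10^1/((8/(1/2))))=10/3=3.33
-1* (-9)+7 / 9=88 / 9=9.78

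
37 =37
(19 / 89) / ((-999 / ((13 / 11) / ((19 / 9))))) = -13 / 108669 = -0.00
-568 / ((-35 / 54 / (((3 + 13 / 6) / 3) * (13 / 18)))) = 114452 / 105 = 1090.02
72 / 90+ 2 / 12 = 29 / 30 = 0.97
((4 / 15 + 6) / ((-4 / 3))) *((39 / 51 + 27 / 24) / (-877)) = 12079 / 1192720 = 0.01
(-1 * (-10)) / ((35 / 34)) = 68 / 7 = 9.71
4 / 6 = 0.67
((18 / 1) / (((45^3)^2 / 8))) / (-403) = -16 / 371824171875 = -0.00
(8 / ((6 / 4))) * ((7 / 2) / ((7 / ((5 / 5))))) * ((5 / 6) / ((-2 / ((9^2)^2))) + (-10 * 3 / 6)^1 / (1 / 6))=-7370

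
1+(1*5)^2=26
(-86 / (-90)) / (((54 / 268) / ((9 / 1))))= 5762 / 135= 42.68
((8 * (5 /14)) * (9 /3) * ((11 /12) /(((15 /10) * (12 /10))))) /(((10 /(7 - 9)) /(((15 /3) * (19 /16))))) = -5225 /1008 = -5.18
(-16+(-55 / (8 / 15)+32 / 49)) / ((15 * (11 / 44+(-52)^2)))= -46441 / 15900990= -0.00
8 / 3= 2.67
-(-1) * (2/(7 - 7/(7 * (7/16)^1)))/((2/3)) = 7/11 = 0.64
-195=-195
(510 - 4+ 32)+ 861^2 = 741859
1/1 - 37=-36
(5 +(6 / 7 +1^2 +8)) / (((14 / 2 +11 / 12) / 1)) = 1248 / 665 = 1.88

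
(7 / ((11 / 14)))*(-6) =-588 / 11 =-53.45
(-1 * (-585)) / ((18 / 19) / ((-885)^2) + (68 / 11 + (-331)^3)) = -818470125 / 50737711309781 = -0.00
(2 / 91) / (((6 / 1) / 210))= 10 / 13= 0.77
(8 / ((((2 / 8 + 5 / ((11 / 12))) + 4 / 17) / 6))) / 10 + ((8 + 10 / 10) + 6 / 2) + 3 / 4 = 401591 / 29620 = 13.56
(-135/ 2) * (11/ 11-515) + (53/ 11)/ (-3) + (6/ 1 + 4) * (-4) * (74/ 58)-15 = 33138383/ 957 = 34627.36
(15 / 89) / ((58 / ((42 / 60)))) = 21 / 10324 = 0.00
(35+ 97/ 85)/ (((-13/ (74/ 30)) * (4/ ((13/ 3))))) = -9472/ 1275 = -7.43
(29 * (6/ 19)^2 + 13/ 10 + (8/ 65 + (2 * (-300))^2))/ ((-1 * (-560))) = 3379000501/ 5256160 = 642.86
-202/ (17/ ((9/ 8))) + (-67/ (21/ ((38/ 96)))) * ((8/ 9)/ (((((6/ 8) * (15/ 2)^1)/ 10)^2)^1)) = -52827835/ 3123036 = -16.92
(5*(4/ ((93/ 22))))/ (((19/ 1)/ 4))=1760/ 1767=1.00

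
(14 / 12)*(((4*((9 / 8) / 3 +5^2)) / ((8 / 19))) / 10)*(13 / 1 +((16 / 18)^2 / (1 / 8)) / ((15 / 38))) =951741749 / 1166400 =815.97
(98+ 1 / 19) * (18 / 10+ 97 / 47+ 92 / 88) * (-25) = -236424015 / 19646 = -12034.21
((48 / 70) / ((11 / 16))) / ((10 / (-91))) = -2496 / 275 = -9.08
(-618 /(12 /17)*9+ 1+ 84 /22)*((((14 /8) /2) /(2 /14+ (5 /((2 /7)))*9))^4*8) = -998711419643 /16702519666483904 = -0.00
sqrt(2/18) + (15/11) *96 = 4331/33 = 131.24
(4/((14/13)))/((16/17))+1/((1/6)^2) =2237/56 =39.95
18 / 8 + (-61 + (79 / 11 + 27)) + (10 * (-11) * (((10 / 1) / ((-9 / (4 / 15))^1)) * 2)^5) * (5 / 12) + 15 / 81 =-39838869541 / 1894055724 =-21.03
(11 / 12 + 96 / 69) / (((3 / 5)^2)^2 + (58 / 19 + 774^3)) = 7564375 / 1519727021089764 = 0.00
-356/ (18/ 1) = -178/ 9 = -19.78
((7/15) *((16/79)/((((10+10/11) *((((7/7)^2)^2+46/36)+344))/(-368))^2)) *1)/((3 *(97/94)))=20382208/70347297875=0.00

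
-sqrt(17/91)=-0.43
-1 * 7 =-7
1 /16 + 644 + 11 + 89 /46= 241775 /368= 657.00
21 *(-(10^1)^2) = -2100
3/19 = 0.16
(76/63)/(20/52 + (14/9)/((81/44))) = 80028/81571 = 0.98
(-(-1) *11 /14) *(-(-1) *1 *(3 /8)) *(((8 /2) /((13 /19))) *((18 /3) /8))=1.29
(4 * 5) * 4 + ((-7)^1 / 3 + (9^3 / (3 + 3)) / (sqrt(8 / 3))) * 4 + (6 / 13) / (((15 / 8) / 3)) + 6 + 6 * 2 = 17434 / 195 + 243 * sqrt(6) / 2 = 387.02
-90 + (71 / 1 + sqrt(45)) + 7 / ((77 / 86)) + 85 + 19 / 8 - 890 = -71615 / 88 + 3 * sqrt(5) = -807.10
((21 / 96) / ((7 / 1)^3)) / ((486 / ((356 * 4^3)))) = 356 / 11907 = 0.03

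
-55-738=-793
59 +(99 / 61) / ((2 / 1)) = 7297 / 122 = 59.81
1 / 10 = 0.10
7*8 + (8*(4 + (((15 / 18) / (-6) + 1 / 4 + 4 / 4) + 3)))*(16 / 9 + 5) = 40160 / 81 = 495.80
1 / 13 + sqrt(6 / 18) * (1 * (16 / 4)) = 1 / 13 + 4 * sqrt(3) / 3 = 2.39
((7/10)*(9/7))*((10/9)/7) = 1/7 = 0.14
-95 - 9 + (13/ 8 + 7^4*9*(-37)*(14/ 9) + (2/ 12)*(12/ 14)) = -69653933/ 56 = -1243820.23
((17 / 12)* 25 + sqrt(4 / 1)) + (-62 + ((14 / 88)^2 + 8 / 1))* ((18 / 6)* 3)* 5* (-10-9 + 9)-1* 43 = 70517911 / 2904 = 24283.03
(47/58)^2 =2209/3364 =0.66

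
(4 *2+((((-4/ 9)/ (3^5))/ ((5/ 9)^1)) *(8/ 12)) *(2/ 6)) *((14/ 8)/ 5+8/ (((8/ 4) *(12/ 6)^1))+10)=5401396/ 54675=98.79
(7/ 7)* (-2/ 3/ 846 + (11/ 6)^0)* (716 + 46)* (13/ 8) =523367/ 423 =1237.27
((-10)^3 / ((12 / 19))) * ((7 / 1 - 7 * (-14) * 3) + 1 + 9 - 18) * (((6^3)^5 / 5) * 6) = -261751980913459200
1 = 1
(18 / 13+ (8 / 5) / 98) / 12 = 2231 / 19110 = 0.12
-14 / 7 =-2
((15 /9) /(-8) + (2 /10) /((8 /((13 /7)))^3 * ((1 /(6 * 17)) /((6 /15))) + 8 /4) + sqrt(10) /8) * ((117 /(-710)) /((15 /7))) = 382255601 /31496594000 - 273 * sqrt(10) /28400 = -0.02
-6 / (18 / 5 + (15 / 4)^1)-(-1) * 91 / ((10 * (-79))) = -36059 / 38710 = -0.93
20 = 20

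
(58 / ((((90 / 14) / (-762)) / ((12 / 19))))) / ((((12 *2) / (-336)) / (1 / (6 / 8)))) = 23099776 / 285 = 81051.85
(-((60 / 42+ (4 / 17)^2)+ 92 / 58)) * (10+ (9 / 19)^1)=-35843084 / 1114673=-32.16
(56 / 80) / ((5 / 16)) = 56 / 25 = 2.24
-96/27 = -32/9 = -3.56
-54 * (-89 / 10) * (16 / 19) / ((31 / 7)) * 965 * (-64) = -3324367872 / 589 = -5644088.07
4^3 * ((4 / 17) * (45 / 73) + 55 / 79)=53.84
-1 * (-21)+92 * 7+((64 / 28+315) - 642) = 2382 / 7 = 340.29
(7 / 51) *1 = 7 / 51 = 0.14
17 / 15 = 1.13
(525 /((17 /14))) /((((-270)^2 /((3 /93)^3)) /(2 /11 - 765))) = -412237 /2707465662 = -0.00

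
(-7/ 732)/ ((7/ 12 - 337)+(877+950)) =-7/ 1091107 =-0.00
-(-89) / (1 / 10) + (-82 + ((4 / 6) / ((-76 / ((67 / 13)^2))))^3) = 5778022511399399 / 7151129913096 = 807.99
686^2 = 470596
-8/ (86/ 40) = -160/ 43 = -3.72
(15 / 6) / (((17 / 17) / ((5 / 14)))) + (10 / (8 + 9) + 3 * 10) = 14985 / 476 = 31.48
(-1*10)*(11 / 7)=-15.71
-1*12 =-12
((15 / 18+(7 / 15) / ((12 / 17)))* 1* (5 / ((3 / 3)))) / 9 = 269 / 324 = 0.83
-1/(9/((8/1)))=-8/9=-0.89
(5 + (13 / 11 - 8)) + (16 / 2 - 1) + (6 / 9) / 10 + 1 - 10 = -619 / 165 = -3.75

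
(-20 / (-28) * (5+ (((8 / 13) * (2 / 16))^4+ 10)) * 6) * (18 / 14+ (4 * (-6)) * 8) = -17158060800 / 1399489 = -12260.23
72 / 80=9 / 10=0.90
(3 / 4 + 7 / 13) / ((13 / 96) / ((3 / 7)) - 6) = -4824 / 21281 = -0.23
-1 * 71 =-71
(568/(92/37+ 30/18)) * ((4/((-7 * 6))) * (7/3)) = -42032/1383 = -30.39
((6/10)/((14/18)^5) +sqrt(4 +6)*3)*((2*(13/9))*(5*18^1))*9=82904796/16807 +7020*sqrt(10)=27131.94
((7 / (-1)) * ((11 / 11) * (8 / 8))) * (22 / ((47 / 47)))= -154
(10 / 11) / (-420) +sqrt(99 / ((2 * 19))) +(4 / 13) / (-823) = -12547 / 4942938 +3 * sqrt(418) / 38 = 1.61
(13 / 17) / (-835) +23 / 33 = 326056 / 468435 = 0.70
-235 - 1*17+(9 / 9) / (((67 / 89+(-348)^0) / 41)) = -35663 / 156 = -228.61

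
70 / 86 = 0.81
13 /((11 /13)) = 169 /11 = 15.36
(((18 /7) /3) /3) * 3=6 /7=0.86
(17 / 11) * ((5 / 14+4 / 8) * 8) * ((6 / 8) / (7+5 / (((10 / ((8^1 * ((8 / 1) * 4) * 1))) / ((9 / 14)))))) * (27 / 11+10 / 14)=149328 / 529375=0.28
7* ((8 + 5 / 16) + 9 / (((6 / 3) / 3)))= 2443 / 16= 152.69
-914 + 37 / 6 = -5447 / 6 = -907.83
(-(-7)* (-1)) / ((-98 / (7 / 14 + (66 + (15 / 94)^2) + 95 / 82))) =24520289 / 5071864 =4.83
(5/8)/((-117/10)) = -25/468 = -0.05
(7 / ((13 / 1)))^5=16807 / 371293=0.05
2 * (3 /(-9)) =-2 /3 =-0.67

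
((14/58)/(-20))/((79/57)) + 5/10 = 22511/45820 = 0.49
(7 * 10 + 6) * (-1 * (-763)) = 57988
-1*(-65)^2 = -4225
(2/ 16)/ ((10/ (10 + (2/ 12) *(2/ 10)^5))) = 0.13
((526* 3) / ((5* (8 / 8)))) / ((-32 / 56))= -5523 / 10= -552.30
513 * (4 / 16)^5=513 / 1024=0.50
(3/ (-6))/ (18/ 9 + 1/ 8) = -4/ 17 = -0.24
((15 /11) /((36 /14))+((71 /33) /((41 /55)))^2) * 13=38337715 /332838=115.18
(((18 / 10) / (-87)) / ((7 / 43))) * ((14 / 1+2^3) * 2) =-5676 / 1015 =-5.59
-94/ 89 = -1.06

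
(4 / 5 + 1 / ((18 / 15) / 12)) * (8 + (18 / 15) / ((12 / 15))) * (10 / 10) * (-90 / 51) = -3078 / 17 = -181.06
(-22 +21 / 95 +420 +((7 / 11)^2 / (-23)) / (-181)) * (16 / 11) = 304901591488 / 526390535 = 579.23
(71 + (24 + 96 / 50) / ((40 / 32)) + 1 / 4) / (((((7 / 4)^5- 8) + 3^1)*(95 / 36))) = 423871488 / 138783125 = 3.05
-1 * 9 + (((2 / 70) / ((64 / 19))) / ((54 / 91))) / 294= -45722633 / 5080320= -9.00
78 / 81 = 26 / 27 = 0.96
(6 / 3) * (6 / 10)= 6 / 5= 1.20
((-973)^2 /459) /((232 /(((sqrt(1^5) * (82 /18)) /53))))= 38815889 /50794776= 0.76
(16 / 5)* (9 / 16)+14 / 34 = 188 / 85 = 2.21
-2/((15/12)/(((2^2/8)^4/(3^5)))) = -1/2430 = -0.00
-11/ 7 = -1.57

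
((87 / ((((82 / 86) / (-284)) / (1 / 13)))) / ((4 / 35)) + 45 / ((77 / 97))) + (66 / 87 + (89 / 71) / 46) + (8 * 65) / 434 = -2094678142868737 / 120501875494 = -17382.95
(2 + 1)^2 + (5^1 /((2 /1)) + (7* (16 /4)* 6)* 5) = 1703 /2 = 851.50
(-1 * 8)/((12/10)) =-20/3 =-6.67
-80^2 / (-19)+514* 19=191954 / 19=10102.84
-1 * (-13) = 13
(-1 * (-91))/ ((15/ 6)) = 182/ 5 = 36.40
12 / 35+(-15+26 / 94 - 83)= -160191 / 1645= -97.38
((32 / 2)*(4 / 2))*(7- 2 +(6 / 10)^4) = 102592 / 625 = 164.15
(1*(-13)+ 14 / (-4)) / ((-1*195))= 11 / 130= 0.08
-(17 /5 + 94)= -97.40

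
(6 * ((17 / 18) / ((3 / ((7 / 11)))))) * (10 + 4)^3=3298.34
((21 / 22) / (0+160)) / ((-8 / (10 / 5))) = -21 / 14080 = -0.00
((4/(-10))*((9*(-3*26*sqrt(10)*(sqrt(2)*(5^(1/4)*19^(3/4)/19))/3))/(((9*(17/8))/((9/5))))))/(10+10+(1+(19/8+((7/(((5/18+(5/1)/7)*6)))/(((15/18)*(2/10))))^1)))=299520*95^(3/4)/9829213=0.93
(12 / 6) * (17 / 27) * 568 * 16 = 11444.15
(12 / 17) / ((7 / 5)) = 60 / 119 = 0.50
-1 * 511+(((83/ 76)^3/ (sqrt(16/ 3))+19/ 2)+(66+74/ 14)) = -6023/ 14+571787 * sqrt(3)/ 1755904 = -429.65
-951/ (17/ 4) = -3804/ 17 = -223.76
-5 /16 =-0.31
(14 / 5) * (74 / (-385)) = -148 / 275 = -0.54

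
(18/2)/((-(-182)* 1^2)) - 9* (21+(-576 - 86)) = 1049967/182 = 5769.05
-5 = -5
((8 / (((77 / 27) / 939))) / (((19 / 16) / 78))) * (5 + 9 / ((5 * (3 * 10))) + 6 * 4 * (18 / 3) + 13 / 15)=948752258688 / 36575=25939911.38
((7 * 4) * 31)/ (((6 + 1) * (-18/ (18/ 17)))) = -124/ 17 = -7.29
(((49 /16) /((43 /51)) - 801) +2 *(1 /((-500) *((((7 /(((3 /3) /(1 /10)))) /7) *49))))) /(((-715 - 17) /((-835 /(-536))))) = 112227709571 /66134853120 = 1.70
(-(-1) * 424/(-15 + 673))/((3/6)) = 424/329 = 1.29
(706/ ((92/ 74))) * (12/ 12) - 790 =-5109/ 23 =-222.13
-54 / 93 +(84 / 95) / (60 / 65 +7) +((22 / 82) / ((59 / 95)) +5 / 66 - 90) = -4356703548137 / 48428646090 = -89.96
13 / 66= 0.20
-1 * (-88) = 88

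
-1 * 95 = -95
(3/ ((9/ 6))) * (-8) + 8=-8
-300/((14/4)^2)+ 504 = 23496/49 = 479.51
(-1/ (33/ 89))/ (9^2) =-89/ 2673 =-0.03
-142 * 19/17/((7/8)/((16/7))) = -345344/833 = -414.58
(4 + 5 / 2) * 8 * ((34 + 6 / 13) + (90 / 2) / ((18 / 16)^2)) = 32768 / 9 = 3640.89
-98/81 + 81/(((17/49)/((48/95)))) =15273202/130815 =116.75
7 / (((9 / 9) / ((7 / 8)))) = 6.12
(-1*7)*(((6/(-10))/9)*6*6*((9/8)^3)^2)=11160261/327680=34.06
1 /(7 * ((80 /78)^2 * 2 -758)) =-1521 /8048026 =-0.00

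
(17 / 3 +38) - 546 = -1507 / 3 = -502.33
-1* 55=-55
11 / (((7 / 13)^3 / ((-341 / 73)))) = -8240947 / 25039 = -329.12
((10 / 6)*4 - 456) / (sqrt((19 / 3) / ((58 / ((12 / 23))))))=-674*sqrt(25346) / 57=-1882.52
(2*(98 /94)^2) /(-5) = -4802 /11045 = -0.43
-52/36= -13/9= -1.44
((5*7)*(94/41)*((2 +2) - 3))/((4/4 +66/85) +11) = 139825/22263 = 6.28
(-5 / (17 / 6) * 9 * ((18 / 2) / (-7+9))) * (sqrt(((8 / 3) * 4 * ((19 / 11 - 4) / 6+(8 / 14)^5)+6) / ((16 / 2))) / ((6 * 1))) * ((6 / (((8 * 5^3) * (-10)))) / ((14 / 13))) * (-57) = -60021 * sqrt(167163227) / 3591896000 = -0.22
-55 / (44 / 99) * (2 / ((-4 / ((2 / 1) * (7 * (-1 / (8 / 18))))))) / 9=-3465 / 16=-216.56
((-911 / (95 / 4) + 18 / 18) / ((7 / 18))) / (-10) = 4563 / 475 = 9.61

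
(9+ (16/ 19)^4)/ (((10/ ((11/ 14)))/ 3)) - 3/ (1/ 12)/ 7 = -2.90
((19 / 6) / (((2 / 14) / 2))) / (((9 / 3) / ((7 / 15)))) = 931 / 135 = 6.90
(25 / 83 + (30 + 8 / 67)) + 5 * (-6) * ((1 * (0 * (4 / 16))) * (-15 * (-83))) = 169169 / 5561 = 30.42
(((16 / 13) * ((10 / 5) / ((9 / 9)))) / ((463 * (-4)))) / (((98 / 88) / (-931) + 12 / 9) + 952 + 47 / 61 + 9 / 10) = -6119520 / 4396998140509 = -0.00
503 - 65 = 438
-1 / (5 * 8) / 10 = -1 / 400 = -0.00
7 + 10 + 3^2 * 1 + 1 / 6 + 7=199 / 6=33.17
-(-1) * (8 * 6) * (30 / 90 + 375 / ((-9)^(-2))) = 1458016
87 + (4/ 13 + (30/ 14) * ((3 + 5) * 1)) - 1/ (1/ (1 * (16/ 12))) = 28151/ 273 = 103.12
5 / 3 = 1.67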